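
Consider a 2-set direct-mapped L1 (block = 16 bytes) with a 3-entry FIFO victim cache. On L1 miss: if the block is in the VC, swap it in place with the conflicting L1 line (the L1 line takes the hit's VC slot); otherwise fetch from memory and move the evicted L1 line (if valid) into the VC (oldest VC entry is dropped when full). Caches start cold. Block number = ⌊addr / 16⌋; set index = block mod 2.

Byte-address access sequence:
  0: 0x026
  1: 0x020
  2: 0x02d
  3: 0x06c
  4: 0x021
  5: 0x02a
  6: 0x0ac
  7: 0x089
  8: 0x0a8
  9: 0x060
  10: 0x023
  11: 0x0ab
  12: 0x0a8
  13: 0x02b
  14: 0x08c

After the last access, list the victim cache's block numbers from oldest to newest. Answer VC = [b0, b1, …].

#0 0x26→b2/s0 MISS; vc=[]
#1 0x20→b2/s0 L1-HIT; vc=[]
#2 0x2d→b2/s0 L1-HIT; vc=[]
#3 0x6c→b6/s0 MISS; vc=[2]
#4 0x21→b2/s0 VC-HIT; vc=[6]
#5 0x2a→b2/s0 L1-HIT; vc=[6]
#6 0xac→b10/s0 MISS; vc=[6,2]
#7 0x89→b8/s0 MISS; vc=[6,2,10]
#8 0xa8→b10/s0 VC-HIT; vc=[6,2,8]
#9 0x60→b6/s0 VC-HIT; vc=[10,2,8]
#10 0x23→b2/s0 VC-HIT; vc=[10,6,8]
#11 0xab→b10/s0 VC-HIT; vc=[2,6,8]
#12 0xa8→b10/s0 L1-HIT; vc=[2,6,8]
#13 0x2b→b2/s0 VC-HIT; vc=[10,6,8]
#14 0x8c→b8/s0 VC-HIT; vc=[10,6,2]

VC = [10, 6, 2]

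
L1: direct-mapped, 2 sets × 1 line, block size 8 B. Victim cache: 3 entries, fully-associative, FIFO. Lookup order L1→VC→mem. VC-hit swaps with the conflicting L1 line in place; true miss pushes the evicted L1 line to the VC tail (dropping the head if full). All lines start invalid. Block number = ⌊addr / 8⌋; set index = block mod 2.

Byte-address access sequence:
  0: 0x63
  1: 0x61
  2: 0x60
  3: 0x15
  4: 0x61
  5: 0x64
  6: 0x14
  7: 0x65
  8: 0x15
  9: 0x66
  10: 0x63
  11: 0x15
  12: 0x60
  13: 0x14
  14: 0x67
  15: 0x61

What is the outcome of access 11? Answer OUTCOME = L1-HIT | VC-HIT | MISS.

0: 0x63 (blk 12, set 0) → MISS  vc=[]
1: 0x61 (blk 12, set 0) → L1-HIT  vc=[]
2: 0x60 (blk 12, set 0) → L1-HIT  vc=[]
3: 0x15 (blk 2, set 0) → MISS  vc=[12]
4: 0x61 (blk 12, set 0) → VC-HIT  vc=[2]
5: 0x64 (blk 12, set 0) → L1-HIT  vc=[2]
6: 0x14 (blk 2, set 0) → VC-HIT  vc=[12]
7: 0x65 (blk 12, set 0) → VC-HIT  vc=[2]
8: 0x15 (blk 2, set 0) → VC-HIT  vc=[12]
9: 0x66 (blk 12, set 0) → VC-HIT  vc=[2]
10: 0x63 (blk 12, set 0) → L1-HIT  vc=[2]
11: 0x15 (blk 2, set 0) → VC-HIT  vc=[12]
12: 0x60 (blk 12, set 0) → VC-HIT  vc=[2]
13: 0x14 (blk 2, set 0) → VC-HIT  vc=[12]
14: 0x67 (blk 12, set 0) → VC-HIT  vc=[2]
15: 0x61 (blk 12, set 0) → L1-HIT  vc=[2]

OUTCOME = VC-HIT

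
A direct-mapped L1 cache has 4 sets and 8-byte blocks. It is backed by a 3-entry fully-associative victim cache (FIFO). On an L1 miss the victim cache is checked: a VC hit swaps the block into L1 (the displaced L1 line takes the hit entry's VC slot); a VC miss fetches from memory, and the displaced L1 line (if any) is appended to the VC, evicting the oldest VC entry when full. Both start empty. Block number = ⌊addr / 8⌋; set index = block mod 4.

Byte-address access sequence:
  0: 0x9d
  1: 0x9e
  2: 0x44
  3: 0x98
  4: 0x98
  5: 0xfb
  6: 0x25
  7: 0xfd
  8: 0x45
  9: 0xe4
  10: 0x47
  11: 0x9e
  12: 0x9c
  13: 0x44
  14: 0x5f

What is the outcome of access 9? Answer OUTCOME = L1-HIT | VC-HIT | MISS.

OUTCOME = MISS

  [0] addr=0x9d blk=19 s=3: MISS | VC []
  [1] addr=0x9e blk=19 s=3: L1-HIT | VC []
  [2] addr=0x44 blk=8 s=0: MISS | VC []
  [3] addr=0x98 blk=19 s=3: L1-HIT | VC []
  [4] addr=0x98 blk=19 s=3: L1-HIT | VC []
  [5] addr=0xfb blk=31 s=3: MISS | VC [19]
  [6] addr=0x25 blk=4 s=0: MISS | VC [19, 8]
  [7] addr=0xfd blk=31 s=3: L1-HIT | VC [19, 8]
  [8] addr=0x45 blk=8 s=0: VC-HIT | VC [19, 4]
  [9] addr=0xe4 blk=28 s=0: MISS | VC [19, 4, 8]
  [10] addr=0x47 blk=8 s=0: VC-HIT | VC [19, 4, 28]
  [11] addr=0x9e blk=19 s=3: VC-HIT | VC [31, 4, 28]
  [12] addr=0x9c blk=19 s=3: L1-HIT | VC [31, 4, 28]
  [13] addr=0x44 blk=8 s=0: L1-HIT | VC [31, 4, 28]
  [14] addr=0x5f blk=11 s=3: MISS | VC [4, 28, 19]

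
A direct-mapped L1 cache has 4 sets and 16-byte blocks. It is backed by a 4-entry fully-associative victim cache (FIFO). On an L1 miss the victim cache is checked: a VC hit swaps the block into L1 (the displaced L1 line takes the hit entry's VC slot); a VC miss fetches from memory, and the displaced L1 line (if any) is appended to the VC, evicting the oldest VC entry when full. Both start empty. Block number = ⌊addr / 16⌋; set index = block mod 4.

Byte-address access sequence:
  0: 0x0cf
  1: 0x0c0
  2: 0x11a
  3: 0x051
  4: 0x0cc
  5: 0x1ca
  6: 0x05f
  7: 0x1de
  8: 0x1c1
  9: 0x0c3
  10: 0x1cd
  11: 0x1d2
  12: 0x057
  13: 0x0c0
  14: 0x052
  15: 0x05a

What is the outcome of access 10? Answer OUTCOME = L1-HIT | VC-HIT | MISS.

OUTCOME = VC-HIT

0: 0xcf (blk 12, set 0) → MISS  vc=[]
1: 0xc0 (blk 12, set 0) → L1-HIT  vc=[]
2: 0x11a (blk 17, set 1) → MISS  vc=[]
3: 0x51 (blk 5, set 1) → MISS  vc=[17]
4: 0xcc (blk 12, set 0) → L1-HIT  vc=[17]
5: 0x1ca (blk 28, set 0) → MISS  vc=[17, 12]
6: 0x5f (blk 5, set 1) → L1-HIT  vc=[17, 12]
7: 0x1de (blk 29, set 1) → MISS  vc=[17, 12, 5]
8: 0x1c1 (blk 28, set 0) → L1-HIT  vc=[17, 12, 5]
9: 0xc3 (blk 12, set 0) → VC-HIT  vc=[17, 28, 5]
10: 0x1cd (blk 28, set 0) → VC-HIT  vc=[17, 12, 5]
11: 0x1d2 (blk 29, set 1) → L1-HIT  vc=[17, 12, 5]
12: 0x57 (blk 5, set 1) → VC-HIT  vc=[17, 12, 29]
13: 0xc0 (blk 12, set 0) → VC-HIT  vc=[17, 28, 29]
14: 0x52 (blk 5, set 1) → L1-HIT  vc=[17, 28, 29]
15: 0x5a (blk 5, set 1) → L1-HIT  vc=[17, 28, 29]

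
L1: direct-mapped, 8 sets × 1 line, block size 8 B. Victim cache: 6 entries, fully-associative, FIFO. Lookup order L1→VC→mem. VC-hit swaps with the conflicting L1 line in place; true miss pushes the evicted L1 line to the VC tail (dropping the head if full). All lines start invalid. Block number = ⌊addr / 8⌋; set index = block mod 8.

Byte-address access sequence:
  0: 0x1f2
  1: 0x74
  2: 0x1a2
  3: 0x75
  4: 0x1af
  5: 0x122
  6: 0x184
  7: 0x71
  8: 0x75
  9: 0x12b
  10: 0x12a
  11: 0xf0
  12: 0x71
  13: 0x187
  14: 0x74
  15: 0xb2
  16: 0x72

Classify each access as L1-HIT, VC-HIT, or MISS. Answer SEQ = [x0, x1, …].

0: 0x1f2 (blk 62, set 6) → MISS  vc=[]
1: 0x74 (blk 14, set 6) → MISS  vc=[62]
2: 0x1a2 (blk 52, set 4) → MISS  vc=[62]
3: 0x75 (blk 14, set 6) → L1-HIT  vc=[62]
4: 0x1af (blk 53, set 5) → MISS  vc=[62]
5: 0x122 (blk 36, set 4) → MISS  vc=[62, 52]
6: 0x184 (blk 48, set 0) → MISS  vc=[62, 52]
7: 0x71 (blk 14, set 6) → L1-HIT  vc=[62, 52]
8: 0x75 (blk 14, set 6) → L1-HIT  vc=[62, 52]
9: 0x12b (blk 37, set 5) → MISS  vc=[62, 52, 53]
10: 0x12a (blk 37, set 5) → L1-HIT  vc=[62, 52, 53]
11: 0xf0 (blk 30, set 6) → MISS  vc=[62, 52, 53, 14]
12: 0x71 (blk 14, set 6) → VC-HIT  vc=[62, 52, 53, 30]
13: 0x187 (blk 48, set 0) → L1-HIT  vc=[62, 52, 53, 30]
14: 0x74 (blk 14, set 6) → L1-HIT  vc=[62, 52, 53, 30]
15: 0xb2 (blk 22, set 6) → MISS  vc=[62, 52, 53, 30, 14]
16: 0x72 (blk 14, set 6) → VC-HIT  vc=[62, 52, 53, 30, 22]

SEQ = [MISS, MISS, MISS, L1-HIT, MISS, MISS, MISS, L1-HIT, L1-HIT, MISS, L1-HIT, MISS, VC-HIT, L1-HIT, L1-HIT, MISS, VC-HIT]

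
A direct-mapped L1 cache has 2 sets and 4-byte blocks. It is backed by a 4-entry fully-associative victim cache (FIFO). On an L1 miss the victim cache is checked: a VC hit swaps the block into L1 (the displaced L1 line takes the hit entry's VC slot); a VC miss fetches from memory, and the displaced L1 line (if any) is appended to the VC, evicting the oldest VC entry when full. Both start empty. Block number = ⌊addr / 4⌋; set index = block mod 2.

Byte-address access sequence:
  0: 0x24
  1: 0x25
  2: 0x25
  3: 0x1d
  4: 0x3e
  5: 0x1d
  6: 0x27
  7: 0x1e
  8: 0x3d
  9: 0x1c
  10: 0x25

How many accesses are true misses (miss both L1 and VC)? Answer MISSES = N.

0: 0x24 (blk 9, set 1) → MISS  vc=[]
1: 0x25 (blk 9, set 1) → L1-HIT  vc=[]
2: 0x25 (blk 9, set 1) → L1-HIT  vc=[]
3: 0x1d (blk 7, set 1) → MISS  vc=[9]
4: 0x3e (blk 15, set 1) → MISS  vc=[9, 7]
5: 0x1d (blk 7, set 1) → VC-HIT  vc=[9, 15]
6: 0x27 (blk 9, set 1) → VC-HIT  vc=[7, 15]
7: 0x1e (blk 7, set 1) → VC-HIT  vc=[9, 15]
8: 0x3d (blk 15, set 1) → VC-HIT  vc=[9, 7]
9: 0x1c (blk 7, set 1) → VC-HIT  vc=[9, 15]
10: 0x25 (blk 9, set 1) → VC-HIT  vc=[7, 15]

MISSES = 3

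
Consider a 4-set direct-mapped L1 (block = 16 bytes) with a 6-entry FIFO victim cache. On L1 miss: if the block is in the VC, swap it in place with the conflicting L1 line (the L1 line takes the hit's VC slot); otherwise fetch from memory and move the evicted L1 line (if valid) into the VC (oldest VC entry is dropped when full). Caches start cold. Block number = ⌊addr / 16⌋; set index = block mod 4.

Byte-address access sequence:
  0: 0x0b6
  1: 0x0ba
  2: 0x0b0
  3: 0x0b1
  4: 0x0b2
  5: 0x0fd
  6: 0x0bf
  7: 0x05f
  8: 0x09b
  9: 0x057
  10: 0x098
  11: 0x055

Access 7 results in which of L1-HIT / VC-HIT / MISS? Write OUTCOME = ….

#0 0xb6→b11/s3 MISS; vc=[]
#1 0xba→b11/s3 L1-HIT; vc=[]
#2 0xb0→b11/s3 L1-HIT; vc=[]
#3 0xb1→b11/s3 L1-HIT; vc=[]
#4 0xb2→b11/s3 L1-HIT; vc=[]
#5 0xfd→b15/s3 MISS; vc=[11]
#6 0xbf→b11/s3 VC-HIT; vc=[15]
#7 0x5f→b5/s1 MISS; vc=[15]
#8 0x9b→b9/s1 MISS; vc=[15,5]
#9 0x57→b5/s1 VC-HIT; vc=[15,9]
#10 0x98→b9/s1 VC-HIT; vc=[15,5]
#11 0x55→b5/s1 VC-HIT; vc=[15,9]

OUTCOME = MISS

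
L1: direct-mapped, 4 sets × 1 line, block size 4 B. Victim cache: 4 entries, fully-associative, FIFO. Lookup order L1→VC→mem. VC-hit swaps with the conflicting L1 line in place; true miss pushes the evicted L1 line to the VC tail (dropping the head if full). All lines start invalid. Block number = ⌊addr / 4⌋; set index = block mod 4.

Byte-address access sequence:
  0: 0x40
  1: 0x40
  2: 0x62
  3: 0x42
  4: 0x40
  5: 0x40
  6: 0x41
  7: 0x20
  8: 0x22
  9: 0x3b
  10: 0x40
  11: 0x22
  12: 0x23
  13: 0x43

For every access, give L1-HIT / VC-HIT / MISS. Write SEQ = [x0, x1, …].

SEQ = [MISS, L1-HIT, MISS, VC-HIT, L1-HIT, L1-HIT, L1-HIT, MISS, L1-HIT, MISS, VC-HIT, VC-HIT, L1-HIT, VC-HIT]

#0 0x40→b16/s0 MISS; vc=[]
#1 0x40→b16/s0 L1-HIT; vc=[]
#2 0x62→b24/s0 MISS; vc=[16]
#3 0x42→b16/s0 VC-HIT; vc=[24]
#4 0x40→b16/s0 L1-HIT; vc=[24]
#5 0x40→b16/s0 L1-HIT; vc=[24]
#6 0x41→b16/s0 L1-HIT; vc=[24]
#7 0x20→b8/s0 MISS; vc=[24,16]
#8 0x22→b8/s0 L1-HIT; vc=[24,16]
#9 0x3b→b14/s2 MISS; vc=[24,16]
#10 0x40→b16/s0 VC-HIT; vc=[24,8]
#11 0x22→b8/s0 VC-HIT; vc=[24,16]
#12 0x23→b8/s0 L1-HIT; vc=[24,16]
#13 0x43→b16/s0 VC-HIT; vc=[24,8]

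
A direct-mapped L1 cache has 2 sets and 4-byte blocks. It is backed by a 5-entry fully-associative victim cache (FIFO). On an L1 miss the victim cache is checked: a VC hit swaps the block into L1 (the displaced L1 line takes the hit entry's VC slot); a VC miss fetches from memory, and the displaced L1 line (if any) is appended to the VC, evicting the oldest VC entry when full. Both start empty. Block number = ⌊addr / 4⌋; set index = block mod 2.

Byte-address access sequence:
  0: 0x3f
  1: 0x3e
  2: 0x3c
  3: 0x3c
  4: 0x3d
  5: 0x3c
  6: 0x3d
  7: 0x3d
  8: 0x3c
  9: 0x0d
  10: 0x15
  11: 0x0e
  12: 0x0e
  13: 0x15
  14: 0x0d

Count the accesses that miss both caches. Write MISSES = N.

  [0] addr=0x3f blk=15 s=1: MISS | VC []
  [1] addr=0x3e blk=15 s=1: L1-HIT | VC []
  [2] addr=0x3c blk=15 s=1: L1-HIT | VC []
  [3] addr=0x3c blk=15 s=1: L1-HIT | VC []
  [4] addr=0x3d blk=15 s=1: L1-HIT | VC []
  [5] addr=0x3c blk=15 s=1: L1-HIT | VC []
  [6] addr=0x3d blk=15 s=1: L1-HIT | VC []
  [7] addr=0x3d blk=15 s=1: L1-HIT | VC []
  [8] addr=0x3c blk=15 s=1: L1-HIT | VC []
  [9] addr=0xd blk=3 s=1: MISS | VC [15]
  [10] addr=0x15 blk=5 s=1: MISS | VC [15, 3]
  [11] addr=0xe blk=3 s=1: VC-HIT | VC [15, 5]
  [12] addr=0xe blk=3 s=1: L1-HIT | VC [15, 5]
  [13] addr=0x15 blk=5 s=1: VC-HIT | VC [15, 3]
  [14] addr=0xd blk=3 s=1: VC-HIT | VC [15, 5]

MISSES = 3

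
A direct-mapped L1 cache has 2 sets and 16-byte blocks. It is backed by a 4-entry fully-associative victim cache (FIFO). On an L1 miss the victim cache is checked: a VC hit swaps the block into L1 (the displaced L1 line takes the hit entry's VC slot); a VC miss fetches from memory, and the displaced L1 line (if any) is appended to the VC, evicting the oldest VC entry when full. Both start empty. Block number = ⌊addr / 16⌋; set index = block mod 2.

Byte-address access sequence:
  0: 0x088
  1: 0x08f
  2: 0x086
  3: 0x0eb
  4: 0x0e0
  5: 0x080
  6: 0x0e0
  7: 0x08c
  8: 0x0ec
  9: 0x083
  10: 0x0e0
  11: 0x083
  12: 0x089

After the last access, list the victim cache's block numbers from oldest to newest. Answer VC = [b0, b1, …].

  [0] addr=0x88 blk=8 s=0: MISS | VC []
  [1] addr=0x8f blk=8 s=0: L1-HIT | VC []
  [2] addr=0x86 blk=8 s=0: L1-HIT | VC []
  [3] addr=0xeb blk=14 s=0: MISS | VC [8]
  [4] addr=0xe0 blk=14 s=0: L1-HIT | VC [8]
  [5] addr=0x80 blk=8 s=0: VC-HIT | VC [14]
  [6] addr=0xe0 blk=14 s=0: VC-HIT | VC [8]
  [7] addr=0x8c blk=8 s=0: VC-HIT | VC [14]
  [8] addr=0xec blk=14 s=0: VC-HIT | VC [8]
  [9] addr=0x83 blk=8 s=0: VC-HIT | VC [14]
  [10] addr=0xe0 blk=14 s=0: VC-HIT | VC [8]
  [11] addr=0x83 blk=8 s=0: VC-HIT | VC [14]
  [12] addr=0x89 blk=8 s=0: L1-HIT | VC [14]

VC = [14]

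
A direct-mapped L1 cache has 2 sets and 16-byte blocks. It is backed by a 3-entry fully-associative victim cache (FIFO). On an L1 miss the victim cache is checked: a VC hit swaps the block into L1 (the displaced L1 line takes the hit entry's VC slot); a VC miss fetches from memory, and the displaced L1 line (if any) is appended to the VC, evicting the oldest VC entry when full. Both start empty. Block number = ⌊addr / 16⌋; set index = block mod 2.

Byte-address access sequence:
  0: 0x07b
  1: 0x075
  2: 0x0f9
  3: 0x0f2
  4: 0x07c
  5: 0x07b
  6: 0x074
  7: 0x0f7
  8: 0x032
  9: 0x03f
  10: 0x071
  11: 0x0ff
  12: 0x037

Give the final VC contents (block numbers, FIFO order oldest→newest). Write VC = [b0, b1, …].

VC = [15, 7]

0: 0x7b (blk 7, set 1) → MISS  vc=[]
1: 0x75 (blk 7, set 1) → L1-HIT  vc=[]
2: 0xf9 (blk 15, set 1) → MISS  vc=[7]
3: 0xf2 (blk 15, set 1) → L1-HIT  vc=[7]
4: 0x7c (blk 7, set 1) → VC-HIT  vc=[15]
5: 0x7b (blk 7, set 1) → L1-HIT  vc=[15]
6: 0x74 (blk 7, set 1) → L1-HIT  vc=[15]
7: 0xf7 (blk 15, set 1) → VC-HIT  vc=[7]
8: 0x32 (blk 3, set 1) → MISS  vc=[7, 15]
9: 0x3f (blk 3, set 1) → L1-HIT  vc=[7, 15]
10: 0x71 (blk 7, set 1) → VC-HIT  vc=[3, 15]
11: 0xff (blk 15, set 1) → VC-HIT  vc=[3, 7]
12: 0x37 (blk 3, set 1) → VC-HIT  vc=[15, 7]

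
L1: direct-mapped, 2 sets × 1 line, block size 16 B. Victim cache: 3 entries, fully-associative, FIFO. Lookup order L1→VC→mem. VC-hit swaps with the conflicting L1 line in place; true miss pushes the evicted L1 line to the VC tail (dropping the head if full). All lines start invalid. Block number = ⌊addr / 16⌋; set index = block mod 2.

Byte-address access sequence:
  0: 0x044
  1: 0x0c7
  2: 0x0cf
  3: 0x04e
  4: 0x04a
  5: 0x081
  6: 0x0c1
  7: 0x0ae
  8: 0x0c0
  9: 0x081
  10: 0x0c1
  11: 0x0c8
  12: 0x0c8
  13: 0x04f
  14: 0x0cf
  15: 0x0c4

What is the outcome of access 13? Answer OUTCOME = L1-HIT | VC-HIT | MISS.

OUTCOME = VC-HIT

  [0] addr=0x44 blk=4 s=0: MISS | VC []
  [1] addr=0xc7 blk=12 s=0: MISS | VC [4]
  [2] addr=0xcf blk=12 s=0: L1-HIT | VC [4]
  [3] addr=0x4e blk=4 s=0: VC-HIT | VC [12]
  [4] addr=0x4a blk=4 s=0: L1-HIT | VC [12]
  [5] addr=0x81 blk=8 s=0: MISS | VC [12, 4]
  [6] addr=0xc1 blk=12 s=0: VC-HIT | VC [8, 4]
  [7] addr=0xae blk=10 s=0: MISS | VC [8, 4, 12]
  [8] addr=0xc0 blk=12 s=0: VC-HIT | VC [8, 4, 10]
  [9] addr=0x81 blk=8 s=0: VC-HIT | VC [12, 4, 10]
  [10] addr=0xc1 blk=12 s=0: VC-HIT | VC [8, 4, 10]
  [11] addr=0xc8 blk=12 s=0: L1-HIT | VC [8, 4, 10]
  [12] addr=0xc8 blk=12 s=0: L1-HIT | VC [8, 4, 10]
  [13] addr=0x4f blk=4 s=0: VC-HIT | VC [8, 12, 10]
  [14] addr=0xcf blk=12 s=0: VC-HIT | VC [8, 4, 10]
  [15] addr=0xc4 blk=12 s=0: L1-HIT | VC [8, 4, 10]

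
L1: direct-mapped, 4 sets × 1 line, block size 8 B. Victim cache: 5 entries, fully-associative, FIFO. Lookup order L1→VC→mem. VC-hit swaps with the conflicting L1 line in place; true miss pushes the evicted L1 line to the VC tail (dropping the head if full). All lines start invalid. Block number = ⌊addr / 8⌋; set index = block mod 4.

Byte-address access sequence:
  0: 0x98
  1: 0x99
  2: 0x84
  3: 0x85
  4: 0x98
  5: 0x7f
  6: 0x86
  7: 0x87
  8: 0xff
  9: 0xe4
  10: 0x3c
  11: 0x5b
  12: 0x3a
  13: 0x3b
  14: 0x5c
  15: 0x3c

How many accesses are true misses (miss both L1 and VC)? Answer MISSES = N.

MISSES = 7

0: 0x98 (blk 19, set 3) → MISS  vc=[]
1: 0x99 (blk 19, set 3) → L1-HIT  vc=[]
2: 0x84 (blk 16, set 0) → MISS  vc=[]
3: 0x85 (blk 16, set 0) → L1-HIT  vc=[]
4: 0x98 (blk 19, set 3) → L1-HIT  vc=[]
5: 0x7f (blk 15, set 3) → MISS  vc=[19]
6: 0x86 (blk 16, set 0) → L1-HIT  vc=[19]
7: 0x87 (blk 16, set 0) → L1-HIT  vc=[19]
8: 0xff (blk 31, set 3) → MISS  vc=[19, 15]
9: 0xe4 (blk 28, set 0) → MISS  vc=[19, 15, 16]
10: 0x3c (blk 7, set 3) → MISS  vc=[19, 15, 16, 31]
11: 0x5b (blk 11, set 3) → MISS  vc=[19, 15, 16, 31, 7]
12: 0x3a (blk 7, set 3) → VC-HIT  vc=[19, 15, 16, 31, 11]
13: 0x3b (blk 7, set 3) → L1-HIT  vc=[19, 15, 16, 31, 11]
14: 0x5c (blk 11, set 3) → VC-HIT  vc=[19, 15, 16, 31, 7]
15: 0x3c (blk 7, set 3) → VC-HIT  vc=[19, 15, 16, 31, 11]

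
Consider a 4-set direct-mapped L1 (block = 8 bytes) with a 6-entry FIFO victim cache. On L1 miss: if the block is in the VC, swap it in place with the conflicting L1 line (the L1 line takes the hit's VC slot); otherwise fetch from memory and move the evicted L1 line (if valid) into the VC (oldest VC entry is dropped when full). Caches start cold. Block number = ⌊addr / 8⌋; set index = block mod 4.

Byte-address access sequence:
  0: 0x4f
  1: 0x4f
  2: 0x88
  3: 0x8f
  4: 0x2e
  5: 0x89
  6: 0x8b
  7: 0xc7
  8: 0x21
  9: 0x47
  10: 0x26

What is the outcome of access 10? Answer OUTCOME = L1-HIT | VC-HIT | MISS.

  [0] addr=0x4f blk=9 s=1: MISS | VC []
  [1] addr=0x4f blk=9 s=1: L1-HIT | VC []
  [2] addr=0x88 blk=17 s=1: MISS | VC [9]
  [3] addr=0x8f blk=17 s=1: L1-HIT | VC [9]
  [4] addr=0x2e blk=5 s=1: MISS | VC [9, 17]
  [5] addr=0x89 blk=17 s=1: VC-HIT | VC [9, 5]
  [6] addr=0x8b blk=17 s=1: L1-HIT | VC [9, 5]
  [7] addr=0xc7 blk=24 s=0: MISS | VC [9, 5]
  [8] addr=0x21 blk=4 s=0: MISS | VC [9, 5, 24]
  [9] addr=0x47 blk=8 s=0: MISS | VC [9, 5, 24, 4]
  [10] addr=0x26 blk=4 s=0: VC-HIT | VC [9, 5, 24, 8]

OUTCOME = VC-HIT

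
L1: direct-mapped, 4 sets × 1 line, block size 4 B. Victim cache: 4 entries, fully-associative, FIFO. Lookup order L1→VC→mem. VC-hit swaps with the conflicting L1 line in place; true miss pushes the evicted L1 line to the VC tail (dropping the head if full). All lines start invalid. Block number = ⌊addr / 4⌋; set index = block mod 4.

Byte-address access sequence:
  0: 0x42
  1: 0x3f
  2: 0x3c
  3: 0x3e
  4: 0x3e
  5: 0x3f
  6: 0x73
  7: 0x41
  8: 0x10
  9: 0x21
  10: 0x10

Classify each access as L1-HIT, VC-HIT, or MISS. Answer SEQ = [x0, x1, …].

0: 0x42 (blk 16, set 0) → MISS  vc=[]
1: 0x3f (blk 15, set 3) → MISS  vc=[]
2: 0x3c (blk 15, set 3) → L1-HIT  vc=[]
3: 0x3e (blk 15, set 3) → L1-HIT  vc=[]
4: 0x3e (blk 15, set 3) → L1-HIT  vc=[]
5: 0x3f (blk 15, set 3) → L1-HIT  vc=[]
6: 0x73 (blk 28, set 0) → MISS  vc=[16]
7: 0x41 (blk 16, set 0) → VC-HIT  vc=[28]
8: 0x10 (blk 4, set 0) → MISS  vc=[28, 16]
9: 0x21 (blk 8, set 0) → MISS  vc=[28, 16, 4]
10: 0x10 (blk 4, set 0) → VC-HIT  vc=[28, 16, 8]

SEQ = [MISS, MISS, L1-HIT, L1-HIT, L1-HIT, L1-HIT, MISS, VC-HIT, MISS, MISS, VC-HIT]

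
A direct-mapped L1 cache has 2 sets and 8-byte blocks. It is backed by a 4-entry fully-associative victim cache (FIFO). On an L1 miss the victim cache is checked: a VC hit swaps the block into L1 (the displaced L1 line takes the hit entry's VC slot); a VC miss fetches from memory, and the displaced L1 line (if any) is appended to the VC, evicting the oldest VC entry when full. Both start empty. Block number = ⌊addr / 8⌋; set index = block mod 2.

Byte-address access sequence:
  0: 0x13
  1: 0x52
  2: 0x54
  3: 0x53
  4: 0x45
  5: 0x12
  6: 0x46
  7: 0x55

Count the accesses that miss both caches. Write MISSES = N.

MISSES = 3

  [0] addr=0x13 blk=2 s=0: MISS | VC []
  [1] addr=0x52 blk=10 s=0: MISS | VC [2]
  [2] addr=0x54 blk=10 s=0: L1-HIT | VC [2]
  [3] addr=0x53 blk=10 s=0: L1-HIT | VC [2]
  [4] addr=0x45 blk=8 s=0: MISS | VC [2, 10]
  [5] addr=0x12 blk=2 s=0: VC-HIT | VC [8, 10]
  [6] addr=0x46 blk=8 s=0: VC-HIT | VC [2, 10]
  [7] addr=0x55 blk=10 s=0: VC-HIT | VC [2, 8]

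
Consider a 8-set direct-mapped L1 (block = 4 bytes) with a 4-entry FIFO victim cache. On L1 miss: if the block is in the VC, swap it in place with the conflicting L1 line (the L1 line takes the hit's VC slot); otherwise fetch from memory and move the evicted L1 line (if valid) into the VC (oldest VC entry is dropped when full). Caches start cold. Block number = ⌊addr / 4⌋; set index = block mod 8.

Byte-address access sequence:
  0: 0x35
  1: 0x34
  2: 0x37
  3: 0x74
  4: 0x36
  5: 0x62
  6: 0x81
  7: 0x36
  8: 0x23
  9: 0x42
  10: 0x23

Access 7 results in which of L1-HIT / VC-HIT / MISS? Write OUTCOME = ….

0: 0x35 (blk 13, set 5) → MISS  vc=[]
1: 0x34 (blk 13, set 5) → L1-HIT  vc=[]
2: 0x37 (blk 13, set 5) → L1-HIT  vc=[]
3: 0x74 (blk 29, set 5) → MISS  vc=[13]
4: 0x36 (blk 13, set 5) → VC-HIT  vc=[29]
5: 0x62 (blk 24, set 0) → MISS  vc=[29]
6: 0x81 (blk 32, set 0) → MISS  vc=[29, 24]
7: 0x36 (blk 13, set 5) → L1-HIT  vc=[29, 24]
8: 0x23 (blk 8, set 0) → MISS  vc=[29, 24, 32]
9: 0x42 (blk 16, set 0) → MISS  vc=[29, 24, 32, 8]
10: 0x23 (blk 8, set 0) → VC-HIT  vc=[29, 24, 32, 16]

OUTCOME = L1-HIT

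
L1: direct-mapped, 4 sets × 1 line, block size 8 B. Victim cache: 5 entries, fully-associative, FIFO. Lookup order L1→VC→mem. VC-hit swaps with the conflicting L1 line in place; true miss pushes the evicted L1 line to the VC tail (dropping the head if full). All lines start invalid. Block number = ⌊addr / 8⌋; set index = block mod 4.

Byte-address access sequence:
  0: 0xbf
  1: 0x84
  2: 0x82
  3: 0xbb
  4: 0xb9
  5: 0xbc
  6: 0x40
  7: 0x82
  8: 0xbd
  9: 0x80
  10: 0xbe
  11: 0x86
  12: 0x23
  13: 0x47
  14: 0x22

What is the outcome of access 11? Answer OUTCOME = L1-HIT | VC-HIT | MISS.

OUTCOME = L1-HIT

  [0] addr=0xbf blk=23 s=3: MISS | VC []
  [1] addr=0x84 blk=16 s=0: MISS | VC []
  [2] addr=0x82 blk=16 s=0: L1-HIT | VC []
  [3] addr=0xbb blk=23 s=3: L1-HIT | VC []
  [4] addr=0xb9 blk=23 s=3: L1-HIT | VC []
  [5] addr=0xbc blk=23 s=3: L1-HIT | VC []
  [6] addr=0x40 blk=8 s=0: MISS | VC [16]
  [7] addr=0x82 blk=16 s=0: VC-HIT | VC [8]
  [8] addr=0xbd blk=23 s=3: L1-HIT | VC [8]
  [9] addr=0x80 blk=16 s=0: L1-HIT | VC [8]
  [10] addr=0xbe blk=23 s=3: L1-HIT | VC [8]
  [11] addr=0x86 blk=16 s=0: L1-HIT | VC [8]
  [12] addr=0x23 blk=4 s=0: MISS | VC [8, 16]
  [13] addr=0x47 blk=8 s=0: VC-HIT | VC [4, 16]
  [14] addr=0x22 blk=4 s=0: VC-HIT | VC [8, 16]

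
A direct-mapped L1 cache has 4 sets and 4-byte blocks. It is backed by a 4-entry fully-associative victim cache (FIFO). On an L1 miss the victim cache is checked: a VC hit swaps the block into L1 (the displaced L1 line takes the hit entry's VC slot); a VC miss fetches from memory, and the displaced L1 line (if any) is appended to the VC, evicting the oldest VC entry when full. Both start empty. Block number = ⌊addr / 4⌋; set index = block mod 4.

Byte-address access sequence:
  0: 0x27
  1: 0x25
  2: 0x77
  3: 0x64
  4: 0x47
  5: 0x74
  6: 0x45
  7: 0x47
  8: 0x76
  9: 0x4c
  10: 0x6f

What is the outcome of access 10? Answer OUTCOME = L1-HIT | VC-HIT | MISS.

OUTCOME = MISS

0: 0x27 (blk 9, set 1) → MISS  vc=[]
1: 0x25 (blk 9, set 1) → L1-HIT  vc=[]
2: 0x77 (blk 29, set 1) → MISS  vc=[9]
3: 0x64 (blk 25, set 1) → MISS  vc=[9, 29]
4: 0x47 (blk 17, set 1) → MISS  vc=[9, 29, 25]
5: 0x74 (blk 29, set 1) → VC-HIT  vc=[9, 17, 25]
6: 0x45 (blk 17, set 1) → VC-HIT  vc=[9, 29, 25]
7: 0x47 (blk 17, set 1) → L1-HIT  vc=[9, 29, 25]
8: 0x76 (blk 29, set 1) → VC-HIT  vc=[9, 17, 25]
9: 0x4c (blk 19, set 3) → MISS  vc=[9, 17, 25]
10: 0x6f (blk 27, set 3) → MISS  vc=[9, 17, 25, 19]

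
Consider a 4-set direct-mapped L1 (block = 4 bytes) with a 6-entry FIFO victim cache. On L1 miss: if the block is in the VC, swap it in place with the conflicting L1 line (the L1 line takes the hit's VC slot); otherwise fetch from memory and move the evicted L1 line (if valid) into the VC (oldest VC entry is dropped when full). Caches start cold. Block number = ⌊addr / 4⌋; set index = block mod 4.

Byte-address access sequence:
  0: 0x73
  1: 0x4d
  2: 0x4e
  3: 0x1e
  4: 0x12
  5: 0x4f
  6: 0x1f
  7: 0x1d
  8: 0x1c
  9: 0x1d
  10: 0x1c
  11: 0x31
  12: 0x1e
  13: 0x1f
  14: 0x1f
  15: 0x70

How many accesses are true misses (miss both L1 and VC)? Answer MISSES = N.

MISSES = 5

0: 0x73 (blk 28, set 0) → MISS  vc=[]
1: 0x4d (blk 19, set 3) → MISS  vc=[]
2: 0x4e (blk 19, set 3) → L1-HIT  vc=[]
3: 0x1e (blk 7, set 3) → MISS  vc=[19]
4: 0x12 (blk 4, set 0) → MISS  vc=[19, 28]
5: 0x4f (blk 19, set 3) → VC-HIT  vc=[7, 28]
6: 0x1f (blk 7, set 3) → VC-HIT  vc=[19, 28]
7: 0x1d (blk 7, set 3) → L1-HIT  vc=[19, 28]
8: 0x1c (blk 7, set 3) → L1-HIT  vc=[19, 28]
9: 0x1d (blk 7, set 3) → L1-HIT  vc=[19, 28]
10: 0x1c (blk 7, set 3) → L1-HIT  vc=[19, 28]
11: 0x31 (blk 12, set 0) → MISS  vc=[19, 28, 4]
12: 0x1e (blk 7, set 3) → L1-HIT  vc=[19, 28, 4]
13: 0x1f (blk 7, set 3) → L1-HIT  vc=[19, 28, 4]
14: 0x1f (blk 7, set 3) → L1-HIT  vc=[19, 28, 4]
15: 0x70 (blk 28, set 0) → VC-HIT  vc=[19, 12, 4]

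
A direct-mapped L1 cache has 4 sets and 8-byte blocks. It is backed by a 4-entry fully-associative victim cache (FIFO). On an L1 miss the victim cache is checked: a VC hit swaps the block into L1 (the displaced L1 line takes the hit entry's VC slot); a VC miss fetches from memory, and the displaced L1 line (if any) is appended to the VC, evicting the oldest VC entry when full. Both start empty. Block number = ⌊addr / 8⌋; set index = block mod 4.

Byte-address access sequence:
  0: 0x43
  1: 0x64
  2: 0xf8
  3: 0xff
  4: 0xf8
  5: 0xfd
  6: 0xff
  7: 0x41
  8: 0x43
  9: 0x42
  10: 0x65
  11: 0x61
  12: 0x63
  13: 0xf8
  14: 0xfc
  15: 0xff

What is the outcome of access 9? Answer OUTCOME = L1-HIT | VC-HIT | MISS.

OUTCOME = L1-HIT

  [0] addr=0x43 blk=8 s=0: MISS | VC []
  [1] addr=0x64 blk=12 s=0: MISS | VC [8]
  [2] addr=0xf8 blk=31 s=3: MISS | VC [8]
  [3] addr=0xff blk=31 s=3: L1-HIT | VC [8]
  [4] addr=0xf8 blk=31 s=3: L1-HIT | VC [8]
  [5] addr=0xfd blk=31 s=3: L1-HIT | VC [8]
  [6] addr=0xff blk=31 s=3: L1-HIT | VC [8]
  [7] addr=0x41 blk=8 s=0: VC-HIT | VC [12]
  [8] addr=0x43 blk=8 s=0: L1-HIT | VC [12]
  [9] addr=0x42 blk=8 s=0: L1-HIT | VC [12]
  [10] addr=0x65 blk=12 s=0: VC-HIT | VC [8]
  [11] addr=0x61 blk=12 s=0: L1-HIT | VC [8]
  [12] addr=0x63 blk=12 s=0: L1-HIT | VC [8]
  [13] addr=0xf8 blk=31 s=3: L1-HIT | VC [8]
  [14] addr=0xfc blk=31 s=3: L1-HIT | VC [8]
  [15] addr=0xff blk=31 s=3: L1-HIT | VC [8]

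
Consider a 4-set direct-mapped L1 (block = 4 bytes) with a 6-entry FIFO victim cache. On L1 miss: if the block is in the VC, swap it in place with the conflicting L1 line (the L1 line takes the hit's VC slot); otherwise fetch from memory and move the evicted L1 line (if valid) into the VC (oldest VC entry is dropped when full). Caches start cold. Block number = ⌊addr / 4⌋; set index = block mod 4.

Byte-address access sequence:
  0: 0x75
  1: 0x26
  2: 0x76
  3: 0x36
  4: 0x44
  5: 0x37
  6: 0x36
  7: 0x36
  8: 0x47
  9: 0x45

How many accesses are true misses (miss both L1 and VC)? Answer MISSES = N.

0: 0x75 (blk 29, set 1) → MISS  vc=[]
1: 0x26 (blk 9, set 1) → MISS  vc=[29]
2: 0x76 (blk 29, set 1) → VC-HIT  vc=[9]
3: 0x36 (blk 13, set 1) → MISS  vc=[9, 29]
4: 0x44 (blk 17, set 1) → MISS  vc=[9, 29, 13]
5: 0x37 (blk 13, set 1) → VC-HIT  vc=[9, 29, 17]
6: 0x36 (blk 13, set 1) → L1-HIT  vc=[9, 29, 17]
7: 0x36 (blk 13, set 1) → L1-HIT  vc=[9, 29, 17]
8: 0x47 (blk 17, set 1) → VC-HIT  vc=[9, 29, 13]
9: 0x45 (blk 17, set 1) → L1-HIT  vc=[9, 29, 13]

MISSES = 4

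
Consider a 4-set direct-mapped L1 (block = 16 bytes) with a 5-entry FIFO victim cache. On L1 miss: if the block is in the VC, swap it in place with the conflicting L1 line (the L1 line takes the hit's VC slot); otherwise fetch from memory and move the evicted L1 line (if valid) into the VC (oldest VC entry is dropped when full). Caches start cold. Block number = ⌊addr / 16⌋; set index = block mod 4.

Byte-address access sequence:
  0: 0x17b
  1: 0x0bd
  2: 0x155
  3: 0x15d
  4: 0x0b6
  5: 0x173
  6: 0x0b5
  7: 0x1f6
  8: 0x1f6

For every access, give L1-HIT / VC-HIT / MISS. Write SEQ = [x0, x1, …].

  [0] addr=0x17b blk=23 s=3: MISS | VC []
  [1] addr=0xbd blk=11 s=3: MISS | VC [23]
  [2] addr=0x155 blk=21 s=1: MISS | VC [23]
  [3] addr=0x15d blk=21 s=1: L1-HIT | VC [23]
  [4] addr=0xb6 blk=11 s=3: L1-HIT | VC [23]
  [5] addr=0x173 blk=23 s=3: VC-HIT | VC [11]
  [6] addr=0xb5 blk=11 s=3: VC-HIT | VC [23]
  [7] addr=0x1f6 blk=31 s=3: MISS | VC [23, 11]
  [8] addr=0x1f6 blk=31 s=3: L1-HIT | VC [23, 11]

SEQ = [MISS, MISS, MISS, L1-HIT, L1-HIT, VC-HIT, VC-HIT, MISS, L1-HIT]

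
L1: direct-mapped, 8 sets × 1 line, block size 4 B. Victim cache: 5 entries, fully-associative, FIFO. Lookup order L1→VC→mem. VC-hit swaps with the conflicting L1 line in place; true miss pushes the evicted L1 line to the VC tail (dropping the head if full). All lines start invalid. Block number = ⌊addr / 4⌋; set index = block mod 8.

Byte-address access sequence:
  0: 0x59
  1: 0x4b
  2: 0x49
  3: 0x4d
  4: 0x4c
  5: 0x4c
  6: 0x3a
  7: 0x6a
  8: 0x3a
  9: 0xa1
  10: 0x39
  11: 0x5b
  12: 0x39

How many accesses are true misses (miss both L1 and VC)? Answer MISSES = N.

MISSES = 6

  [0] addr=0x59 blk=22 s=6: MISS | VC []
  [1] addr=0x4b blk=18 s=2: MISS | VC []
  [2] addr=0x49 blk=18 s=2: L1-HIT | VC []
  [3] addr=0x4d blk=19 s=3: MISS | VC []
  [4] addr=0x4c blk=19 s=3: L1-HIT | VC []
  [5] addr=0x4c blk=19 s=3: L1-HIT | VC []
  [6] addr=0x3a blk=14 s=6: MISS | VC [22]
  [7] addr=0x6a blk=26 s=2: MISS | VC [22, 18]
  [8] addr=0x3a blk=14 s=6: L1-HIT | VC [22, 18]
  [9] addr=0xa1 blk=40 s=0: MISS | VC [22, 18]
  [10] addr=0x39 blk=14 s=6: L1-HIT | VC [22, 18]
  [11] addr=0x5b blk=22 s=6: VC-HIT | VC [14, 18]
  [12] addr=0x39 blk=14 s=6: VC-HIT | VC [22, 18]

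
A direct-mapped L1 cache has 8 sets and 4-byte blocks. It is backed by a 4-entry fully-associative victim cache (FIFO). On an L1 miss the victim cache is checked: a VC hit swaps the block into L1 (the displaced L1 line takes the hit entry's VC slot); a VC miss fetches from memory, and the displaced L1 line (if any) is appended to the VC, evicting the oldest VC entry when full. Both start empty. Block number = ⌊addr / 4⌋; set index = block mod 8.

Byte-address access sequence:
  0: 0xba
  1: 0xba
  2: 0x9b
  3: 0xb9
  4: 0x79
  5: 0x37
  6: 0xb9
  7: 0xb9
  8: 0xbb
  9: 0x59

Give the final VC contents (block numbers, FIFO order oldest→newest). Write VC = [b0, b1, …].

#0 0xba→b46/s6 MISS; vc=[]
#1 0xba→b46/s6 L1-HIT; vc=[]
#2 0x9b→b38/s6 MISS; vc=[46]
#3 0xb9→b46/s6 VC-HIT; vc=[38]
#4 0x79→b30/s6 MISS; vc=[38,46]
#5 0x37→b13/s5 MISS; vc=[38,46]
#6 0xb9→b46/s6 VC-HIT; vc=[38,30]
#7 0xb9→b46/s6 L1-HIT; vc=[38,30]
#8 0xbb→b46/s6 L1-HIT; vc=[38,30]
#9 0x59→b22/s6 MISS; vc=[38,30,46]

VC = [38, 30, 46]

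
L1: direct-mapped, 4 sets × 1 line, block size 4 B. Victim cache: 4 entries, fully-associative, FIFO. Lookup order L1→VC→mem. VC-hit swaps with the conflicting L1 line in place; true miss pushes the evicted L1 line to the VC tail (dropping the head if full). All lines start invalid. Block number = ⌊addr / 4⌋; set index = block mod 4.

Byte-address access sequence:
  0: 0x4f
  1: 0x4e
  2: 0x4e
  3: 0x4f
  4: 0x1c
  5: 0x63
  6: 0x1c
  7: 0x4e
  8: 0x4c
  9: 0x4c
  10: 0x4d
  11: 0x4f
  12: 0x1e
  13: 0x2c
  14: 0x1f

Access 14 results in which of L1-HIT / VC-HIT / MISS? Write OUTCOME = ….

  [0] addr=0x4f blk=19 s=3: MISS | VC []
  [1] addr=0x4e blk=19 s=3: L1-HIT | VC []
  [2] addr=0x4e blk=19 s=3: L1-HIT | VC []
  [3] addr=0x4f blk=19 s=3: L1-HIT | VC []
  [4] addr=0x1c blk=7 s=3: MISS | VC [19]
  [5] addr=0x63 blk=24 s=0: MISS | VC [19]
  [6] addr=0x1c blk=7 s=3: L1-HIT | VC [19]
  [7] addr=0x4e blk=19 s=3: VC-HIT | VC [7]
  [8] addr=0x4c blk=19 s=3: L1-HIT | VC [7]
  [9] addr=0x4c blk=19 s=3: L1-HIT | VC [7]
  [10] addr=0x4d blk=19 s=3: L1-HIT | VC [7]
  [11] addr=0x4f blk=19 s=3: L1-HIT | VC [7]
  [12] addr=0x1e blk=7 s=3: VC-HIT | VC [19]
  [13] addr=0x2c blk=11 s=3: MISS | VC [19, 7]
  [14] addr=0x1f blk=7 s=3: VC-HIT | VC [19, 11]

OUTCOME = VC-HIT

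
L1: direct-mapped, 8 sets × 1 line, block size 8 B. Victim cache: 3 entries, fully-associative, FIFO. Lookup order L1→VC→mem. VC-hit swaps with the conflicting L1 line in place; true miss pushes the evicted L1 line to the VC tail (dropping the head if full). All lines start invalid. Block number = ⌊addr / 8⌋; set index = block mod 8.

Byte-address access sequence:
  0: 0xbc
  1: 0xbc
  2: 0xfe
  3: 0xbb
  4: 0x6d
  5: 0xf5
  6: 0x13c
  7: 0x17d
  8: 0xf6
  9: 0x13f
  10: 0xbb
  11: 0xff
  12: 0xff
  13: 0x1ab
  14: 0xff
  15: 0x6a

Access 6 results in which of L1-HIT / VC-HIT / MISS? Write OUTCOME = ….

OUTCOME = MISS

  [0] addr=0xbc blk=23 s=7: MISS | VC []
  [1] addr=0xbc blk=23 s=7: L1-HIT | VC []
  [2] addr=0xfe blk=31 s=7: MISS | VC [23]
  [3] addr=0xbb blk=23 s=7: VC-HIT | VC [31]
  [4] addr=0x6d blk=13 s=5: MISS | VC [31]
  [5] addr=0xf5 blk=30 s=6: MISS | VC [31]
  [6] addr=0x13c blk=39 s=7: MISS | VC [31, 23]
  [7] addr=0x17d blk=47 s=7: MISS | VC [31, 23, 39]
  [8] addr=0xf6 blk=30 s=6: L1-HIT | VC [31, 23, 39]
  [9] addr=0x13f blk=39 s=7: VC-HIT | VC [31, 23, 47]
  [10] addr=0xbb blk=23 s=7: VC-HIT | VC [31, 39, 47]
  [11] addr=0xff blk=31 s=7: VC-HIT | VC [23, 39, 47]
  [12] addr=0xff blk=31 s=7: L1-HIT | VC [23, 39, 47]
  [13] addr=0x1ab blk=53 s=5: MISS | VC [39, 47, 13]
  [14] addr=0xff blk=31 s=7: L1-HIT | VC [39, 47, 13]
  [15] addr=0x6a blk=13 s=5: VC-HIT | VC [39, 47, 53]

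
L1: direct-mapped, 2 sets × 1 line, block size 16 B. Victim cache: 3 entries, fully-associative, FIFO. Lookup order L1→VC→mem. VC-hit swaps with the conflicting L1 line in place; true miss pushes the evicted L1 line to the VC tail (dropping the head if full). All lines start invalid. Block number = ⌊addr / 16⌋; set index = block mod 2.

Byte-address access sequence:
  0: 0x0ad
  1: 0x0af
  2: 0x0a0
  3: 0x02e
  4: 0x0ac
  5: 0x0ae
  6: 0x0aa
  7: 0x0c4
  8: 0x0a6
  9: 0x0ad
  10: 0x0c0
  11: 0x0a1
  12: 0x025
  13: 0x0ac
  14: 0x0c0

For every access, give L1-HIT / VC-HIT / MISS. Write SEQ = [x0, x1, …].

#0 0xad→b10/s0 MISS; vc=[]
#1 0xaf→b10/s0 L1-HIT; vc=[]
#2 0xa0→b10/s0 L1-HIT; vc=[]
#3 0x2e→b2/s0 MISS; vc=[10]
#4 0xac→b10/s0 VC-HIT; vc=[2]
#5 0xae→b10/s0 L1-HIT; vc=[2]
#6 0xaa→b10/s0 L1-HIT; vc=[2]
#7 0xc4→b12/s0 MISS; vc=[2,10]
#8 0xa6→b10/s0 VC-HIT; vc=[2,12]
#9 0xad→b10/s0 L1-HIT; vc=[2,12]
#10 0xc0→b12/s0 VC-HIT; vc=[2,10]
#11 0xa1→b10/s0 VC-HIT; vc=[2,12]
#12 0x25→b2/s0 VC-HIT; vc=[10,12]
#13 0xac→b10/s0 VC-HIT; vc=[2,12]
#14 0xc0→b12/s0 VC-HIT; vc=[2,10]

SEQ = [MISS, L1-HIT, L1-HIT, MISS, VC-HIT, L1-HIT, L1-HIT, MISS, VC-HIT, L1-HIT, VC-HIT, VC-HIT, VC-HIT, VC-HIT, VC-HIT]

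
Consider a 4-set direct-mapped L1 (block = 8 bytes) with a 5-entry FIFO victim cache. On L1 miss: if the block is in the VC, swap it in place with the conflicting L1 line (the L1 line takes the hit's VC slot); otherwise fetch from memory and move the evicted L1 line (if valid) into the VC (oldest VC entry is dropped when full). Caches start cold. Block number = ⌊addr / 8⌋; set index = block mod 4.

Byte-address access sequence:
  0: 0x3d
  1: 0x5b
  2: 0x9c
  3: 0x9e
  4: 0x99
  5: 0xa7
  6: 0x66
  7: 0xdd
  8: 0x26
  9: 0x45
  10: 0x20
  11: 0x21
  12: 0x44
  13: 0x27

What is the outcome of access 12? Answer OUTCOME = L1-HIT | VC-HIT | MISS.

OUTCOME = VC-HIT

#0 0x3d→b7/s3 MISS; vc=[]
#1 0x5b→b11/s3 MISS; vc=[7]
#2 0x9c→b19/s3 MISS; vc=[7,11]
#3 0x9e→b19/s3 L1-HIT; vc=[7,11]
#4 0x99→b19/s3 L1-HIT; vc=[7,11]
#5 0xa7→b20/s0 MISS; vc=[7,11]
#6 0x66→b12/s0 MISS; vc=[7,11,20]
#7 0xdd→b27/s3 MISS; vc=[7,11,20,19]
#8 0x26→b4/s0 MISS; vc=[7,11,20,19,12]
#9 0x45→b8/s0 MISS; vc=[11,20,19,12,4]
#10 0x20→b4/s0 VC-HIT; vc=[11,20,19,12,8]
#11 0x21→b4/s0 L1-HIT; vc=[11,20,19,12,8]
#12 0x44→b8/s0 VC-HIT; vc=[11,20,19,12,4]
#13 0x27→b4/s0 VC-HIT; vc=[11,20,19,12,8]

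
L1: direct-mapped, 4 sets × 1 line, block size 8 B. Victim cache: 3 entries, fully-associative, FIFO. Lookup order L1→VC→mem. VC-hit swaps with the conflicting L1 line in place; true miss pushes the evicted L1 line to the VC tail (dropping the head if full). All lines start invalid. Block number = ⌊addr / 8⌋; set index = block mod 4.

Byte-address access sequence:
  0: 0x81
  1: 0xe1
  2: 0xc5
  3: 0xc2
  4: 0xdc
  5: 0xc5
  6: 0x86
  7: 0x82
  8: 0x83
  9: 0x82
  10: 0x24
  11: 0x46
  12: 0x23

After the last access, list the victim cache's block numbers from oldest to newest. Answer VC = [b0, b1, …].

VC = [28, 16, 8]

0: 0x81 (blk 16, set 0) → MISS  vc=[]
1: 0xe1 (blk 28, set 0) → MISS  vc=[16]
2: 0xc5 (blk 24, set 0) → MISS  vc=[16, 28]
3: 0xc2 (blk 24, set 0) → L1-HIT  vc=[16, 28]
4: 0xdc (blk 27, set 3) → MISS  vc=[16, 28]
5: 0xc5 (blk 24, set 0) → L1-HIT  vc=[16, 28]
6: 0x86 (blk 16, set 0) → VC-HIT  vc=[24, 28]
7: 0x82 (blk 16, set 0) → L1-HIT  vc=[24, 28]
8: 0x83 (blk 16, set 0) → L1-HIT  vc=[24, 28]
9: 0x82 (blk 16, set 0) → L1-HIT  vc=[24, 28]
10: 0x24 (blk 4, set 0) → MISS  vc=[24, 28, 16]
11: 0x46 (blk 8, set 0) → MISS  vc=[28, 16, 4]
12: 0x23 (blk 4, set 0) → VC-HIT  vc=[28, 16, 8]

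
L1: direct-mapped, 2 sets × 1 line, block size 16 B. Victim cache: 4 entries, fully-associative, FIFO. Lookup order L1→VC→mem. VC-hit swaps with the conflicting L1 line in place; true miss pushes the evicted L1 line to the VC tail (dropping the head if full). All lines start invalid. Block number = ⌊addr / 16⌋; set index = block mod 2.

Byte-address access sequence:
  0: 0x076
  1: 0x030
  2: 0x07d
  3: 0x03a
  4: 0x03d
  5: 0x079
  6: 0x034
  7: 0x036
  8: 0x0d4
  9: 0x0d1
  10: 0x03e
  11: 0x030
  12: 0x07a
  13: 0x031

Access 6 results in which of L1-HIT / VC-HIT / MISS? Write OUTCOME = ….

  [0] addr=0x76 blk=7 s=1: MISS | VC []
  [1] addr=0x30 blk=3 s=1: MISS | VC [7]
  [2] addr=0x7d blk=7 s=1: VC-HIT | VC [3]
  [3] addr=0x3a blk=3 s=1: VC-HIT | VC [7]
  [4] addr=0x3d blk=3 s=1: L1-HIT | VC [7]
  [5] addr=0x79 blk=7 s=1: VC-HIT | VC [3]
  [6] addr=0x34 blk=3 s=1: VC-HIT | VC [7]
  [7] addr=0x36 blk=3 s=1: L1-HIT | VC [7]
  [8] addr=0xd4 blk=13 s=1: MISS | VC [7, 3]
  [9] addr=0xd1 blk=13 s=1: L1-HIT | VC [7, 3]
  [10] addr=0x3e blk=3 s=1: VC-HIT | VC [7, 13]
  [11] addr=0x30 blk=3 s=1: L1-HIT | VC [7, 13]
  [12] addr=0x7a blk=7 s=1: VC-HIT | VC [3, 13]
  [13] addr=0x31 blk=3 s=1: VC-HIT | VC [7, 13]

OUTCOME = VC-HIT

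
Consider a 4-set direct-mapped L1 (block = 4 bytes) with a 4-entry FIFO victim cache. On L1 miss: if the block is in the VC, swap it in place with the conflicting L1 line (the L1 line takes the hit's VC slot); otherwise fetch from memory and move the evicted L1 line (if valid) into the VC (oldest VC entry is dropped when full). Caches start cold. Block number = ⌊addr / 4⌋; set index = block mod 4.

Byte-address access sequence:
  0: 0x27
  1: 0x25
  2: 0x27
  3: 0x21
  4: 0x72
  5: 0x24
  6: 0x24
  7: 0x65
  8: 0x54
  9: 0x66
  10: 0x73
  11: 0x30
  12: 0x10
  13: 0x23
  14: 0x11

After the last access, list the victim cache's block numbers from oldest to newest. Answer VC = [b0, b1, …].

VC = [21, 28, 12, 8]

0: 0x27 (blk 9, set 1) → MISS  vc=[]
1: 0x25 (blk 9, set 1) → L1-HIT  vc=[]
2: 0x27 (blk 9, set 1) → L1-HIT  vc=[]
3: 0x21 (blk 8, set 0) → MISS  vc=[]
4: 0x72 (blk 28, set 0) → MISS  vc=[8]
5: 0x24 (blk 9, set 1) → L1-HIT  vc=[8]
6: 0x24 (blk 9, set 1) → L1-HIT  vc=[8]
7: 0x65 (blk 25, set 1) → MISS  vc=[8, 9]
8: 0x54 (blk 21, set 1) → MISS  vc=[8, 9, 25]
9: 0x66 (blk 25, set 1) → VC-HIT  vc=[8, 9, 21]
10: 0x73 (blk 28, set 0) → L1-HIT  vc=[8, 9, 21]
11: 0x30 (blk 12, set 0) → MISS  vc=[8, 9, 21, 28]
12: 0x10 (blk 4, set 0) → MISS  vc=[9, 21, 28, 12]
13: 0x23 (blk 8, set 0) → MISS  vc=[21, 28, 12, 4]
14: 0x11 (blk 4, set 0) → VC-HIT  vc=[21, 28, 12, 8]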